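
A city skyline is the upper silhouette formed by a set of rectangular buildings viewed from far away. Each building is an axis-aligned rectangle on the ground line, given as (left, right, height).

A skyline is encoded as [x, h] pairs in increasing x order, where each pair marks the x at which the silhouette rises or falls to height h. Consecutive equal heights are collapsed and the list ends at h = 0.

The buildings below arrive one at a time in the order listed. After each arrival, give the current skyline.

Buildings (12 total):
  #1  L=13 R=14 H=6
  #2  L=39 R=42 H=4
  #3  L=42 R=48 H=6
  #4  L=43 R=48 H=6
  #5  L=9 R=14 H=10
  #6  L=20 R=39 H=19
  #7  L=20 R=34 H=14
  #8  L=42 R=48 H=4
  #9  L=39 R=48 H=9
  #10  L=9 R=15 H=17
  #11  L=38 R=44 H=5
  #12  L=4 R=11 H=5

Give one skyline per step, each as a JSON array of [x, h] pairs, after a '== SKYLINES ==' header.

== SKYLINES ==
[[13,6],[14,0]]
[[13,6],[14,0],[39,4],[42,0]]
[[13,6],[14,0],[39,4],[42,6],[48,0]]
[[13,6],[14,0],[39,4],[42,6],[48,0]]
[[9,10],[14,0],[39,4],[42,6],[48,0]]
[[9,10],[14,0],[20,19],[39,4],[42,6],[48,0]]
[[9,10],[14,0],[20,19],[39,4],[42,6],[48,0]]
[[9,10],[14,0],[20,19],[39,4],[42,6],[48,0]]
[[9,10],[14,0],[20,19],[39,9],[48,0]]
[[9,17],[15,0],[20,19],[39,9],[48,0]]
[[9,17],[15,0],[20,19],[39,9],[48,0]]
[[4,5],[9,17],[15,0],[20,19],[39,9],[48,0]]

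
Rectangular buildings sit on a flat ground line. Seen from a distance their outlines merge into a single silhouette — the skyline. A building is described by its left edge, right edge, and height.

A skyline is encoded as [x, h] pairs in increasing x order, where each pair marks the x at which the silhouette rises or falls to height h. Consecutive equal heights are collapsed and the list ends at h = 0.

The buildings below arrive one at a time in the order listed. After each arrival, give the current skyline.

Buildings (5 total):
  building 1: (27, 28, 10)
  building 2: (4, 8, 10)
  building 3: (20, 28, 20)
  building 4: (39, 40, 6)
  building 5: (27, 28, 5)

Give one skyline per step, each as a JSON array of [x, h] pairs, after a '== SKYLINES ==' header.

== SKYLINES ==
[[27,10],[28,0]]
[[4,10],[8,0],[27,10],[28,0]]
[[4,10],[8,0],[20,20],[28,0]]
[[4,10],[8,0],[20,20],[28,0],[39,6],[40,0]]
[[4,10],[8,0],[20,20],[28,0],[39,6],[40,0]]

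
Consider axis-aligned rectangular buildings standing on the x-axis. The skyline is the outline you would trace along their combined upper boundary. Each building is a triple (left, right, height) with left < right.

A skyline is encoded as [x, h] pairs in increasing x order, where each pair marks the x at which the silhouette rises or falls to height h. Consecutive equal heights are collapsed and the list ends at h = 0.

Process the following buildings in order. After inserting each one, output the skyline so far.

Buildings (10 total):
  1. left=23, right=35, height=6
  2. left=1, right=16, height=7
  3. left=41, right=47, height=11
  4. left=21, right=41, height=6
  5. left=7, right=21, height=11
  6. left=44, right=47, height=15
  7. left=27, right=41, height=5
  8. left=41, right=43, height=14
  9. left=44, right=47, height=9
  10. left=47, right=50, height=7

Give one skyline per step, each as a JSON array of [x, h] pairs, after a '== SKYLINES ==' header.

== SKYLINES ==
[[23,6],[35,0]]
[[1,7],[16,0],[23,6],[35,0]]
[[1,7],[16,0],[23,6],[35,0],[41,11],[47,0]]
[[1,7],[16,0],[21,6],[41,11],[47,0]]
[[1,7],[7,11],[21,6],[41,11],[47,0]]
[[1,7],[7,11],[21,6],[41,11],[44,15],[47,0]]
[[1,7],[7,11],[21,6],[41,11],[44,15],[47,0]]
[[1,7],[7,11],[21,6],[41,14],[43,11],[44,15],[47,0]]
[[1,7],[7,11],[21,6],[41,14],[43,11],[44,15],[47,0]]
[[1,7],[7,11],[21,6],[41,14],[43,11],[44,15],[47,7],[50,0]]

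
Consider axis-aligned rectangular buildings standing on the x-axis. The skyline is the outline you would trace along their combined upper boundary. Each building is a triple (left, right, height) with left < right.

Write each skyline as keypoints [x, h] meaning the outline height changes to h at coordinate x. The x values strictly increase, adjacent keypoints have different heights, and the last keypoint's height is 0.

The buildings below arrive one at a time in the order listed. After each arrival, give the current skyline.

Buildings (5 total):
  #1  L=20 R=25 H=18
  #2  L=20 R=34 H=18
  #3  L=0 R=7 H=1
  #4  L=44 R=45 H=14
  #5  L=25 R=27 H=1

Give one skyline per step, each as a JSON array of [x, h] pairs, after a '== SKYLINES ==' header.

== SKYLINES ==
[[20,18],[25,0]]
[[20,18],[34,0]]
[[0,1],[7,0],[20,18],[34,0]]
[[0,1],[7,0],[20,18],[34,0],[44,14],[45,0]]
[[0,1],[7,0],[20,18],[34,0],[44,14],[45,0]]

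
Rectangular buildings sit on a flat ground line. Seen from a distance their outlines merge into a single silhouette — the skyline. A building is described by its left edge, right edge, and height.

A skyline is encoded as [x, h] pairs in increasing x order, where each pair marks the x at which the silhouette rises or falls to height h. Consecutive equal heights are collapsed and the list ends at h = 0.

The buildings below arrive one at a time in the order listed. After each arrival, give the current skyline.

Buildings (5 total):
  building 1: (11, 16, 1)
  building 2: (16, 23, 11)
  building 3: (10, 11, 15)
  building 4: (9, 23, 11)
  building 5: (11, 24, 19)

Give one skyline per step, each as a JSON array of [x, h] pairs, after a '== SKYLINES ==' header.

== SKYLINES ==
[[11,1],[16,0]]
[[11,1],[16,11],[23,0]]
[[10,15],[11,1],[16,11],[23,0]]
[[9,11],[10,15],[11,11],[23,0]]
[[9,11],[10,15],[11,19],[24,0]]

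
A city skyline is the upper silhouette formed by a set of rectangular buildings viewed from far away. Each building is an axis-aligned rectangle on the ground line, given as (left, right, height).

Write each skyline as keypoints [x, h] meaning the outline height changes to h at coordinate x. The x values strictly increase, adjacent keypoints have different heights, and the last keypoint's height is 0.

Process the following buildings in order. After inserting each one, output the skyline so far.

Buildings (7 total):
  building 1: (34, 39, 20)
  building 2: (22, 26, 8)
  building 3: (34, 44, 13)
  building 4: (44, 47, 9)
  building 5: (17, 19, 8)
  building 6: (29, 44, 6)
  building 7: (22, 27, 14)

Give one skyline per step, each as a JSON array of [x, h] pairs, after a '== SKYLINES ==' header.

== SKYLINES ==
[[34,20],[39,0]]
[[22,8],[26,0],[34,20],[39,0]]
[[22,8],[26,0],[34,20],[39,13],[44,0]]
[[22,8],[26,0],[34,20],[39,13],[44,9],[47,0]]
[[17,8],[19,0],[22,8],[26,0],[34,20],[39,13],[44,9],[47,0]]
[[17,8],[19,0],[22,8],[26,0],[29,6],[34,20],[39,13],[44,9],[47,0]]
[[17,8],[19,0],[22,14],[27,0],[29,6],[34,20],[39,13],[44,9],[47,0]]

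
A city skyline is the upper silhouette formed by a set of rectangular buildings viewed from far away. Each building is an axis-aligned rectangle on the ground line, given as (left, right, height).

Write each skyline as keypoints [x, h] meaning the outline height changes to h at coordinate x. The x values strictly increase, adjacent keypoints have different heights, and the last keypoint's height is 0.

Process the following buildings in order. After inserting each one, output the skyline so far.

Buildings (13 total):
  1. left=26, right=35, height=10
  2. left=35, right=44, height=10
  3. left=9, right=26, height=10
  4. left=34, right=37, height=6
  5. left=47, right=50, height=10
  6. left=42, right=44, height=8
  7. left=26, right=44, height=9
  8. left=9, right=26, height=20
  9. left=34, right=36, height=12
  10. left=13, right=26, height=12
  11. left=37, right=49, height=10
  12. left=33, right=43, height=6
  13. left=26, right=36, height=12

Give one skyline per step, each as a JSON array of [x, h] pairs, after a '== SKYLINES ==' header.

== SKYLINES ==
[[26,10],[35,0]]
[[26,10],[44,0]]
[[9,10],[44,0]]
[[9,10],[44,0]]
[[9,10],[44,0],[47,10],[50,0]]
[[9,10],[44,0],[47,10],[50,0]]
[[9,10],[44,0],[47,10],[50,0]]
[[9,20],[26,10],[44,0],[47,10],[50,0]]
[[9,20],[26,10],[34,12],[36,10],[44,0],[47,10],[50,0]]
[[9,20],[26,10],[34,12],[36,10],[44,0],[47,10],[50,0]]
[[9,20],[26,10],[34,12],[36,10],[50,0]]
[[9,20],[26,10],[34,12],[36,10],[50,0]]
[[9,20],[26,12],[36,10],[50,0]]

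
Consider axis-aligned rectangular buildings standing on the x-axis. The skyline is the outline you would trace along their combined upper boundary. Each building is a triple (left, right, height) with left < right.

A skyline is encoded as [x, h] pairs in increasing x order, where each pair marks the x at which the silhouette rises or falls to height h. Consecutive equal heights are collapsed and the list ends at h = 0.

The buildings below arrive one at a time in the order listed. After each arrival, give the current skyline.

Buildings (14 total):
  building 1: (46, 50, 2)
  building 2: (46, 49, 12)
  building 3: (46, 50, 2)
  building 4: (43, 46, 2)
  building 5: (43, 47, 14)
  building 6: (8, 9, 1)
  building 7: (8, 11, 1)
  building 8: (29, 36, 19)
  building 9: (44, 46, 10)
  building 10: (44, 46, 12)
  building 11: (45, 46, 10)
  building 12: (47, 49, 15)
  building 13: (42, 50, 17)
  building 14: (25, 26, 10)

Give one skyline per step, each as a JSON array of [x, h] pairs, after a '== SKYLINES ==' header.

== SKYLINES ==
[[46,2],[50,0]]
[[46,12],[49,2],[50,0]]
[[46,12],[49,2],[50,0]]
[[43,2],[46,12],[49,2],[50,0]]
[[43,14],[47,12],[49,2],[50,0]]
[[8,1],[9,0],[43,14],[47,12],[49,2],[50,0]]
[[8,1],[11,0],[43,14],[47,12],[49,2],[50,0]]
[[8,1],[11,0],[29,19],[36,0],[43,14],[47,12],[49,2],[50,0]]
[[8,1],[11,0],[29,19],[36,0],[43,14],[47,12],[49,2],[50,0]]
[[8,1],[11,0],[29,19],[36,0],[43,14],[47,12],[49,2],[50,0]]
[[8,1],[11,0],[29,19],[36,0],[43,14],[47,12],[49,2],[50,0]]
[[8,1],[11,0],[29,19],[36,0],[43,14],[47,15],[49,2],[50,0]]
[[8,1],[11,0],[29,19],[36,0],[42,17],[50,0]]
[[8,1],[11,0],[25,10],[26,0],[29,19],[36,0],[42,17],[50,0]]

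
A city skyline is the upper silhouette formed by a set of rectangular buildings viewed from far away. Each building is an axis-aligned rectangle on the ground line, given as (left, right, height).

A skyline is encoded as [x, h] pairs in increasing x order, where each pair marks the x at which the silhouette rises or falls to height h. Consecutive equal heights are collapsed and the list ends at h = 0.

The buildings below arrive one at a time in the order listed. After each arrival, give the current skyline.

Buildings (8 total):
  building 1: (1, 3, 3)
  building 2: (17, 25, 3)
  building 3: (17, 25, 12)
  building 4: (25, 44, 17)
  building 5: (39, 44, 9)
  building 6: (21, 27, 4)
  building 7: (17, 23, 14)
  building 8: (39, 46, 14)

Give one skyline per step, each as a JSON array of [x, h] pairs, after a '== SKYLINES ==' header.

== SKYLINES ==
[[1,3],[3,0]]
[[1,3],[3,0],[17,3],[25,0]]
[[1,3],[3,0],[17,12],[25,0]]
[[1,3],[3,0],[17,12],[25,17],[44,0]]
[[1,3],[3,0],[17,12],[25,17],[44,0]]
[[1,3],[3,0],[17,12],[25,17],[44,0]]
[[1,3],[3,0],[17,14],[23,12],[25,17],[44,0]]
[[1,3],[3,0],[17,14],[23,12],[25,17],[44,14],[46,0]]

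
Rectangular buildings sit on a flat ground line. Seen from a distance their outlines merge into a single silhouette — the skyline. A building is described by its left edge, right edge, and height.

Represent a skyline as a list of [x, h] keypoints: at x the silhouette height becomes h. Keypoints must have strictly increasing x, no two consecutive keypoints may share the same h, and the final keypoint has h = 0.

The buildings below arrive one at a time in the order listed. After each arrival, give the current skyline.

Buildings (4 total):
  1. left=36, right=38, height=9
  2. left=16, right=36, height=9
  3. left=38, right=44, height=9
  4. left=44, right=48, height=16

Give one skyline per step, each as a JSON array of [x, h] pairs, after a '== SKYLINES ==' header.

== SKYLINES ==
[[36,9],[38,0]]
[[16,9],[38,0]]
[[16,9],[44,0]]
[[16,9],[44,16],[48,0]]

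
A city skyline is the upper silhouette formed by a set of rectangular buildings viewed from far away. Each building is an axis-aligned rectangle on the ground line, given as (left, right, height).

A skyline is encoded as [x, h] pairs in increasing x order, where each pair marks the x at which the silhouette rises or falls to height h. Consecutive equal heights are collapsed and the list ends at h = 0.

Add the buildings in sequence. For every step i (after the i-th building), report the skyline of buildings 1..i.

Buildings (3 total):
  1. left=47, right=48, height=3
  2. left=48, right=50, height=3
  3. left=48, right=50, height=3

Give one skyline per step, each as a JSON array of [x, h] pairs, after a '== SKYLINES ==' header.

== SKYLINES ==
[[47,3],[48,0]]
[[47,3],[50,0]]
[[47,3],[50,0]]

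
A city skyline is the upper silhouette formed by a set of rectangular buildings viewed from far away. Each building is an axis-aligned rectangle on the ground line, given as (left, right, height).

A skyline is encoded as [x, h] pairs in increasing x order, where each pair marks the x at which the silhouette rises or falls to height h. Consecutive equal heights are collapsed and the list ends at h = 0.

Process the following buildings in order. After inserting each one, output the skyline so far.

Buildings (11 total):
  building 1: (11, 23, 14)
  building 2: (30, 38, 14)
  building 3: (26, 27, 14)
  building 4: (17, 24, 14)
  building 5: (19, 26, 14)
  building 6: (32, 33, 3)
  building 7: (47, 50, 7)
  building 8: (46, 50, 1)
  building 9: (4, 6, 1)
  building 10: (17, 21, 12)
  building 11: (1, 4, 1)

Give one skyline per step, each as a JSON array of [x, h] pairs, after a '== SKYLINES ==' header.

== SKYLINES ==
[[11,14],[23,0]]
[[11,14],[23,0],[30,14],[38,0]]
[[11,14],[23,0],[26,14],[27,0],[30,14],[38,0]]
[[11,14],[24,0],[26,14],[27,0],[30,14],[38,0]]
[[11,14],[27,0],[30,14],[38,0]]
[[11,14],[27,0],[30,14],[38,0]]
[[11,14],[27,0],[30,14],[38,0],[47,7],[50,0]]
[[11,14],[27,0],[30,14],[38,0],[46,1],[47,7],[50,0]]
[[4,1],[6,0],[11,14],[27,0],[30,14],[38,0],[46,1],[47,7],[50,0]]
[[4,1],[6,0],[11,14],[27,0],[30,14],[38,0],[46,1],[47,7],[50,0]]
[[1,1],[6,0],[11,14],[27,0],[30,14],[38,0],[46,1],[47,7],[50,0]]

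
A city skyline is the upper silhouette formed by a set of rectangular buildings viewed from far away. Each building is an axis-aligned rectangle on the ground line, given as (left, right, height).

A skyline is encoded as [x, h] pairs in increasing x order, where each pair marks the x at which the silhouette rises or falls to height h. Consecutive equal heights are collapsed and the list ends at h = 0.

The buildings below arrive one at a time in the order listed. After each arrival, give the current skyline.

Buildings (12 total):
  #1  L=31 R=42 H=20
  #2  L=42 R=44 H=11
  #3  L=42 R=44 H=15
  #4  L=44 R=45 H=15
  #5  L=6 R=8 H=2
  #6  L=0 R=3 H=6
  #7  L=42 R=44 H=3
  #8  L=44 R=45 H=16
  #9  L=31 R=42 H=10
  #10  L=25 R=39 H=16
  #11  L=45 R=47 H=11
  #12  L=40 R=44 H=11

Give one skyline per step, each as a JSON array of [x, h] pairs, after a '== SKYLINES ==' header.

== SKYLINES ==
[[31,20],[42,0]]
[[31,20],[42,11],[44,0]]
[[31,20],[42,15],[44,0]]
[[31,20],[42,15],[45,0]]
[[6,2],[8,0],[31,20],[42,15],[45,0]]
[[0,6],[3,0],[6,2],[8,0],[31,20],[42,15],[45,0]]
[[0,6],[3,0],[6,2],[8,0],[31,20],[42,15],[45,0]]
[[0,6],[3,0],[6,2],[8,0],[31,20],[42,15],[44,16],[45,0]]
[[0,6],[3,0],[6,2],[8,0],[31,20],[42,15],[44,16],[45,0]]
[[0,6],[3,0],[6,2],[8,0],[25,16],[31,20],[42,15],[44,16],[45,0]]
[[0,6],[3,0],[6,2],[8,0],[25,16],[31,20],[42,15],[44,16],[45,11],[47,0]]
[[0,6],[3,0],[6,2],[8,0],[25,16],[31,20],[42,15],[44,16],[45,11],[47,0]]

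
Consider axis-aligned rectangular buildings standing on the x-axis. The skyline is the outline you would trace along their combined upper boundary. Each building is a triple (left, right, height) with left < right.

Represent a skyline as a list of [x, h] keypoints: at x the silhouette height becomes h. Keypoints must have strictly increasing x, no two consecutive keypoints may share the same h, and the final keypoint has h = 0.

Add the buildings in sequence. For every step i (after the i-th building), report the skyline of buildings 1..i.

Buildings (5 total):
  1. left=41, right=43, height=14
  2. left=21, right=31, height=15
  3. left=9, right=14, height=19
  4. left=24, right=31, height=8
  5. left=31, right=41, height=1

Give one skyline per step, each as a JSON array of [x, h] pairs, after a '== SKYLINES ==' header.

== SKYLINES ==
[[41,14],[43,0]]
[[21,15],[31,0],[41,14],[43,0]]
[[9,19],[14,0],[21,15],[31,0],[41,14],[43,0]]
[[9,19],[14,0],[21,15],[31,0],[41,14],[43,0]]
[[9,19],[14,0],[21,15],[31,1],[41,14],[43,0]]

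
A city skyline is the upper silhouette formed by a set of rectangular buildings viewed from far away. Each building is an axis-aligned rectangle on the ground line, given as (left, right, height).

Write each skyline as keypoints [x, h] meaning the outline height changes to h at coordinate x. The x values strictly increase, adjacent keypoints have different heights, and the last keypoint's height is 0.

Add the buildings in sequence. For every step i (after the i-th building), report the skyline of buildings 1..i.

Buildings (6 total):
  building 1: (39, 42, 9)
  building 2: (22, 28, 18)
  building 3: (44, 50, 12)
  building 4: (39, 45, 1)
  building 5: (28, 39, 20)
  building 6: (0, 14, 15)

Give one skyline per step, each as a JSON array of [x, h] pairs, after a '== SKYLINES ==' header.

== SKYLINES ==
[[39,9],[42,0]]
[[22,18],[28,0],[39,9],[42,0]]
[[22,18],[28,0],[39,9],[42,0],[44,12],[50,0]]
[[22,18],[28,0],[39,9],[42,1],[44,12],[50,0]]
[[22,18],[28,20],[39,9],[42,1],[44,12],[50,0]]
[[0,15],[14,0],[22,18],[28,20],[39,9],[42,1],[44,12],[50,0]]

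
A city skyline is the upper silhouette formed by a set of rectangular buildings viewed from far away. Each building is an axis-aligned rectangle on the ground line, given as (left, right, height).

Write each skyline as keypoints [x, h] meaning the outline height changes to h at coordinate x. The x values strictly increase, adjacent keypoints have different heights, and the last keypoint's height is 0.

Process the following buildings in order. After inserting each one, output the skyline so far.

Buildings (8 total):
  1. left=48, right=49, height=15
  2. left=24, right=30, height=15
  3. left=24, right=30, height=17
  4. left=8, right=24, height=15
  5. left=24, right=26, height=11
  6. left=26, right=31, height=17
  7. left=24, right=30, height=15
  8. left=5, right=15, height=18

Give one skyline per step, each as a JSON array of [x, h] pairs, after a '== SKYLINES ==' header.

== SKYLINES ==
[[48,15],[49,0]]
[[24,15],[30,0],[48,15],[49,0]]
[[24,17],[30,0],[48,15],[49,0]]
[[8,15],[24,17],[30,0],[48,15],[49,0]]
[[8,15],[24,17],[30,0],[48,15],[49,0]]
[[8,15],[24,17],[31,0],[48,15],[49,0]]
[[8,15],[24,17],[31,0],[48,15],[49,0]]
[[5,18],[15,15],[24,17],[31,0],[48,15],[49,0]]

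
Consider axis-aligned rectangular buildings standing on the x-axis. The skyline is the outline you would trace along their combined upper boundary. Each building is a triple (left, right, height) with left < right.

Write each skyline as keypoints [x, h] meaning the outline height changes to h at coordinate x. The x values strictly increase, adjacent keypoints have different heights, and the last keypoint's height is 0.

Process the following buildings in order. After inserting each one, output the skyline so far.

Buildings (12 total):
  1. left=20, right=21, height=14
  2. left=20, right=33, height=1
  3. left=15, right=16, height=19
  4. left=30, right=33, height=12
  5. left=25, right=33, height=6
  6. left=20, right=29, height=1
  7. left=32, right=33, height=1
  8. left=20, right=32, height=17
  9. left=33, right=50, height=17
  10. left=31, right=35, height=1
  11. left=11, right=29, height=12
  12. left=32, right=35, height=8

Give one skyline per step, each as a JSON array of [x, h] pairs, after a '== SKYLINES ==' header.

== SKYLINES ==
[[20,14],[21,0]]
[[20,14],[21,1],[33,0]]
[[15,19],[16,0],[20,14],[21,1],[33,0]]
[[15,19],[16,0],[20,14],[21,1],[30,12],[33,0]]
[[15,19],[16,0],[20,14],[21,1],[25,6],[30,12],[33,0]]
[[15,19],[16,0],[20,14],[21,1],[25,6],[30,12],[33,0]]
[[15,19],[16,0],[20,14],[21,1],[25,6],[30,12],[33,0]]
[[15,19],[16,0],[20,17],[32,12],[33,0]]
[[15,19],[16,0],[20,17],[32,12],[33,17],[50,0]]
[[15,19],[16,0],[20,17],[32,12],[33,17],[50,0]]
[[11,12],[15,19],[16,12],[20,17],[32,12],[33,17],[50,0]]
[[11,12],[15,19],[16,12],[20,17],[32,12],[33,17],[50,0]]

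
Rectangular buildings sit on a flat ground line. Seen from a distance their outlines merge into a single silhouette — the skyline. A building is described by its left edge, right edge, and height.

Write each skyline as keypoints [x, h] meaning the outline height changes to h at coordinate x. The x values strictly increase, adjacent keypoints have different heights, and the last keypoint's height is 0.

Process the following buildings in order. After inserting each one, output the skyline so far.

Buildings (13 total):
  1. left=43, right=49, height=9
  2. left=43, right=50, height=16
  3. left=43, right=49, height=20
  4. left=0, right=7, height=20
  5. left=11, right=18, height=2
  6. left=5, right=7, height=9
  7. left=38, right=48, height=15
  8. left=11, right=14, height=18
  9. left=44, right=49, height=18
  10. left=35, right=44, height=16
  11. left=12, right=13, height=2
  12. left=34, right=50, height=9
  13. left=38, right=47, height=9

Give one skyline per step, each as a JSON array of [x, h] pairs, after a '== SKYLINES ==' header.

== SKYLINES ==
[[43,9],[49,0]]
[[43,16],[50,0]]
[[43,20],[49,16],[50,0]]
[[0,20],[7,0],[43,20],[49,16],[50,0]]
[[0,20],[7,0],[11,2],[18,0],[43,20],[49,16],[50,0]]
[[0,20],[7,0],[11,2],[18,0],[43,20],[49,16],[50,0]]
[[0,20],[7,0],[11,2],[18,0],[38,15],[43,20],[49,16],[50,0]]
[[0,20],[7,0],[11,18],[14,2],[18,0],[38,15],[43,20],[49,16],[50,0]]
[[0,20],[7,0],[11,18],[14,2],[18,0],[38,15],[43,20],[49,16],[50,0]]
[[0,20],[7,0],[11,18],[14,2],[18,0],[35,16],[43,20],[49,16],[50,0]]
[[0,20],[7,0],[11,18],[14,2],[18,0],[35,16],[43,20],[49,16],[50,0]]
[[0,20],[7,0],[11,18],[14,2],[18,0],[34,9],[35,16],[43,20],[49,16],[50,0]]
[[0,20],[7,0],[11,18],[14,2],[18,0],[34,9],[35,16],[43,20],[49,16],[50,0]]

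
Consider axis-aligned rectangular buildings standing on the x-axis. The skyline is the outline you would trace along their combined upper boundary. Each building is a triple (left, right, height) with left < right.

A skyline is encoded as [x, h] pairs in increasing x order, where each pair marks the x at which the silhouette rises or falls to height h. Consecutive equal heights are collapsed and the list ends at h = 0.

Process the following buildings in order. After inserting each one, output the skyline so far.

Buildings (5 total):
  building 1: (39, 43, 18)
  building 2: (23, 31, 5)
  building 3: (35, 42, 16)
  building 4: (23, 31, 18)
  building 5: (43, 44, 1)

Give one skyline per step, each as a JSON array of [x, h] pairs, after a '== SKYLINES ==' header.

== SKYLINES ==
[[39,18],[43,0]]
[[23,5],[31,0],[39,18],[43,0]]
[[23,5],[31,0],[35,16],[39,18],[43,0]]
[[23,18],[31,0],[35,16],[39,18],[43,0]]
[[23,18],[31,0],[35,16],[39,18],[43,1],[44,0]]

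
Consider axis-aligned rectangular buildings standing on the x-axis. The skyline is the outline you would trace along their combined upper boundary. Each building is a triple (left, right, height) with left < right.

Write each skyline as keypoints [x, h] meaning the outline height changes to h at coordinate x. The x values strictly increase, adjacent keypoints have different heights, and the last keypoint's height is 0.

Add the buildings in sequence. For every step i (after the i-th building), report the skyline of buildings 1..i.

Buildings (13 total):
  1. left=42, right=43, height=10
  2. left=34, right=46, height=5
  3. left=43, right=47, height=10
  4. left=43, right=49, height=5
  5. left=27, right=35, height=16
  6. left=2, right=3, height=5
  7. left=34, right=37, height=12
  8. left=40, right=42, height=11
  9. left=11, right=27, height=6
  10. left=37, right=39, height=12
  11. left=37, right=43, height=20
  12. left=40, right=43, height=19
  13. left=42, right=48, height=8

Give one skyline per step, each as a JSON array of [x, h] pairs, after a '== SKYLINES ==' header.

== SKYLINES ==
[[42,10],[43,0]]
[[34,5],[42,10],[43,5],[46,0]]
[[34,5],[42,10],[47,0]]
[[34,5],[42,10],[47,5],[49,0]]
[[27,16],[35,5],[42,10],[47,5],[49,0]]
[[2,5],[3,0],[27,16],[35,5],[42,10],[47,5],[49,0]]
[[2,5],[3,0],[27,16],[35,12],[37,5],[42,10],[47,5],[49,0]]
[[2,5],[3,0],[27,16],[35,12],[37,5],[40,11],[42,10],[47,5],[49,0]]
[[2,5],[3,0],[11,6],[27,16],[35,12],[37,5],[40,11],[42,10],[47,5],[49,0]]
[[2,5],[3,0],[11,6],[27,16],[35,12],[39,5],[40,11],[42,10],[47,5],[49,0]]
[[2,5],[3,0],[11,6],[27,16],[35,12],[37,20],[43,10],[47,5],[49,0]]
[[2,5],[3,0],[11,6],[27,16],[35,12],[37,20],[43,10],[47,5],[49,0]]
[[2,5],[3,0],[11,6],[27,16],[35,12],[37,20],[43,10],[47,8],[48,5],[49,0]]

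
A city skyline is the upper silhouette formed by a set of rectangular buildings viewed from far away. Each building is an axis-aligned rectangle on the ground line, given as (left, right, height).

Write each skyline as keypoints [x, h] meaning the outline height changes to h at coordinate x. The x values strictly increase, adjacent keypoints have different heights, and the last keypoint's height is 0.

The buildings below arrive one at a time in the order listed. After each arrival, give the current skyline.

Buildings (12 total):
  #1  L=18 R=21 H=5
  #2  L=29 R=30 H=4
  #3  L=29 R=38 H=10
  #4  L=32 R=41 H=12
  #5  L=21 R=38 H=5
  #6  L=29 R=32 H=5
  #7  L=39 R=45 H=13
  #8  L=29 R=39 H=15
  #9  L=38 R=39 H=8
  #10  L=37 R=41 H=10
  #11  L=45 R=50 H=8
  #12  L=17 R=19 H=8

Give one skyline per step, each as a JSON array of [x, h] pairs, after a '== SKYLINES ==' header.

== SKYLINES ==
[[18,5],[21,0]]
[[18,5],[21,0],[29,4],[30,0]]
[[18,5],[21,0],[29,10],[38,0]]
[[18,5],[21,0],[29,10],[32,12],[41,0]]
[[18,5],[29,10],[32,12],[41,0]]
[[18,5],[29,10],[32,12],[41,0]]
[[18,5],[29,10],[32,12],[39,13],[45,0]]
[[18,5],[29,15],[39,13],[45,0]]
[[18,5],[29,15],[39,13],[45,0]]
[[18,5],[29,15],[39,13],[45,0]]
[[18,5],[29,15],[39,13],[45,8],[50,0]]
[[17,8],[19,5],[29,15],[39,13],[45,8],[50,0]]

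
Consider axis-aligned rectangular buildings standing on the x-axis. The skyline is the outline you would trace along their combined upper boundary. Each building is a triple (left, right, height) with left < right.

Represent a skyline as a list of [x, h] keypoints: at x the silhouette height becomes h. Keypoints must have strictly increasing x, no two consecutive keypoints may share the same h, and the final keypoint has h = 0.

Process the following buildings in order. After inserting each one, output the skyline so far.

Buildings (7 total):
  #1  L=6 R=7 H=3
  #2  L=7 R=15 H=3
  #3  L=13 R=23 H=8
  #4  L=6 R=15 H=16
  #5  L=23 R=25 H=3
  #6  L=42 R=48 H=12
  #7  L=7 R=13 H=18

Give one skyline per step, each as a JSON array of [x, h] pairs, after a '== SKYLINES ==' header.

== SKYLINES ==
[[6,3],[7,0]]
[[6,3],[15,0]]
[[6,3],[13,8],[23,0]]
[[6,16],[15,8],[23,0]]
[[6,16],[15,8],[23,3],[25,0]]
[[6,16],[15,8],[23,3],[25,0],[42,12],[48,0]]
[[6,16],[7,18],[13,16],[15,8],[23,3],[25,0],[42,12],[48,0]]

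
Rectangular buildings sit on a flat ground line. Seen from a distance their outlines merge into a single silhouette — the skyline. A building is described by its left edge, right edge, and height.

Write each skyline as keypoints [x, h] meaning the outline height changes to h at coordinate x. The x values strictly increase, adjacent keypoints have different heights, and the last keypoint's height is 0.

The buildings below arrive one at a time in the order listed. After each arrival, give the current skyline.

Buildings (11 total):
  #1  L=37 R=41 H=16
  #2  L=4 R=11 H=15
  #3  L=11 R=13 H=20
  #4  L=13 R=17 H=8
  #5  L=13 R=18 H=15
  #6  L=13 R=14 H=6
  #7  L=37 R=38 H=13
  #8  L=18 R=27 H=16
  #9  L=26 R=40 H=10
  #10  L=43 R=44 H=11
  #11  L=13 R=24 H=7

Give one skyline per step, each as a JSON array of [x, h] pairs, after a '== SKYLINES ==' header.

== SKYLINES ==
[[37,16],[41,0]]
[[4,15],[11,0],[37,16],[41,0]]
[[4,15],[11,20],[13,0],[37,16],[41,0]]
[[4,15],[11,20],[13,8],[17,0],[37,16],[41,0]]
[[4,15],[11,20],[13,15],[18,0],[37,16],[41,0]]
[[4,15],[11,20],[13,15],[18,0],[37,16],[41,0]]
[[4,15],[11,20],[13,15],[18,0],[37,16],[41,0]]
[[4,15],[11,20],[13,15],[18,16],[27,0],[37,16],[41,0]]
[[4,15],[11,20],[13,15],[18,16],[27,10],[37,16],[41,0]]
[[4,15],[11,20],[13,15],[18,16],[27,10],[37,16],[41,0],[43,11],[44,0]]
[[4,15],[11,20],[13,15],[18,16],[27,10],[37,16],[41,0],[43,11],[44,0]]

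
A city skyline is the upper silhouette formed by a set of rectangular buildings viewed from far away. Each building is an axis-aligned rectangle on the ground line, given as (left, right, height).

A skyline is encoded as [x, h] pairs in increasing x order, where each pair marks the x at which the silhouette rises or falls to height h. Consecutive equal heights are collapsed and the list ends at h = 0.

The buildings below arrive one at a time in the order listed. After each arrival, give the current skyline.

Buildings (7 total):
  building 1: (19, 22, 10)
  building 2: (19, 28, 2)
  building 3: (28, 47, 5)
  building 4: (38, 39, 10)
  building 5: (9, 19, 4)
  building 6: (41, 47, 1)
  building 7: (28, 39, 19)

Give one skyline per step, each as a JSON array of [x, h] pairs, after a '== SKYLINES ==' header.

== SKYLINES ==
[[19,10],[22,0]]
[[19,10],[22,2],[28,0]]
[[19,10],[22,2],[28,5],[47,0]]
[[19,10],[22,2],[28,5],[38,10],[39,5],[47,0]]
[[9,4],[19,10],[22,2],[28,5],[38,10],[39,5],[47,0]]
[[9,4],[19,10],[22,2],[28,5],[38,10],[39,5],[47,0]]
[[9,4],[19,10],[22,2],[28,19],[39,5],[47,0]]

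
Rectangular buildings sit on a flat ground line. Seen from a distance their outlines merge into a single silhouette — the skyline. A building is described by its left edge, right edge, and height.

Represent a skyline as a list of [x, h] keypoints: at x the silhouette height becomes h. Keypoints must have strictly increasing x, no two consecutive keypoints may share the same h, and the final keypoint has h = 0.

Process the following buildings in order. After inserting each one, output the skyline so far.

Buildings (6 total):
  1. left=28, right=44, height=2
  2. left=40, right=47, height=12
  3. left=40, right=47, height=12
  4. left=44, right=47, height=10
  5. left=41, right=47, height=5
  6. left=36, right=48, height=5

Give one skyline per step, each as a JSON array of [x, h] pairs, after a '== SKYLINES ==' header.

== SKYLINES ==
[[28,2],[44,0]]
[[28,2],[40,12],[47,0]]
[[28,2],[40,12],[47,0]]
[[28,2],[40,12],[47,0]]
[[28,2],[40,12],[47,0]]
[[28,2],[36,5],[40,12],[47,5],[48,0]]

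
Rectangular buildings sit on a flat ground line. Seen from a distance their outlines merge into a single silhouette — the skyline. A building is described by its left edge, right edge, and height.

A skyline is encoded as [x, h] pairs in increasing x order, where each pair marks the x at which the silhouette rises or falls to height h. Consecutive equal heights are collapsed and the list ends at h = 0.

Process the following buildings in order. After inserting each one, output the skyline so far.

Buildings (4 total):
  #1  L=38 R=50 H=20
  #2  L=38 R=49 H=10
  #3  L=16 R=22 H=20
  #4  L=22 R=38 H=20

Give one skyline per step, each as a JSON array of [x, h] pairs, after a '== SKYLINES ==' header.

== SKYLINES ==
[[38,20],[50,0]]
[[38,20],[50,0]]
[[16,20],[22,0],[38,20],[50,0]]
[[16,20],[50,0]]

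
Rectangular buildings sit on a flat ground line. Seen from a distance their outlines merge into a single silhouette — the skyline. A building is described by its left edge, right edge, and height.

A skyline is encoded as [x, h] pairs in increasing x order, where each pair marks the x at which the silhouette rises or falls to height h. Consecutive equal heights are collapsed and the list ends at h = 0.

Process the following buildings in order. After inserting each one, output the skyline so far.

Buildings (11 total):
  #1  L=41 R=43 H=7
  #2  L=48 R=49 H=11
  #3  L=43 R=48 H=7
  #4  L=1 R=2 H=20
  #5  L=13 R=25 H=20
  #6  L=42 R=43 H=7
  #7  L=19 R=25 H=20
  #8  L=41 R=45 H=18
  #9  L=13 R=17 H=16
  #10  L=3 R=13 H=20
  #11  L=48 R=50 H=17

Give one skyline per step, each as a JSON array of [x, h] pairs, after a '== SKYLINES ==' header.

== SKYLINES ==
[[41,7],[43,0]]
[[41,7],[43,0],[48,11],[49,0]]
[[41,7],[48,11],[49,0]]
[[1,20],[2,0],[41,7],[48,11],[49,0]]
[[1,20],[2,0],[13,20],[25,0],[41,7],[48,11],[49,0]]
[[1,20],[2,0],[13,20],[25,0],[41,7],[48,11],[49,0]]
[[1,20],[2,0],[13,20],[25,0],[41,7],[48,11],[49,0]]
[[1,20],[2,0],[13,20],[25,0],[41,18],[45,7],[48,11],[49,0]]
[[1,20],[2,0],[13,20],[25,0],[41,18],[45,7],[48,11],[49,0]]
[[1,20],[2,0],[3,20],[25,0],[41,18],[45,7],[48,11],[49,0]]
[[1,20],[2,0],[3,20],[25,0],[41,18],[45,7],[48,17],[50,0]]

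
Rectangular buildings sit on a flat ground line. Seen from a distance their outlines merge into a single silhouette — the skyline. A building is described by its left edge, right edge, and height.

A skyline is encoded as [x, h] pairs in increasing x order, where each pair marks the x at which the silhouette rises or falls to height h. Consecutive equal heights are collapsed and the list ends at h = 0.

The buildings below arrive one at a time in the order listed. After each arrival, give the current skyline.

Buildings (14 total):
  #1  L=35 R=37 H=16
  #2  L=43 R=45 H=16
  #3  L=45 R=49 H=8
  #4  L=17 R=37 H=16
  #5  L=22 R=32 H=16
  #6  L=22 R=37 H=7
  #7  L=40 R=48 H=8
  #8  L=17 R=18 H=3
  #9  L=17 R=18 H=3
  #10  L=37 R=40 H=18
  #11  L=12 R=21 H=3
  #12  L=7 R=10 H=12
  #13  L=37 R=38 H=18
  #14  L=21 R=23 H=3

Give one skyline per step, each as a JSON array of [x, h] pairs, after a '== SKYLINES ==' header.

== SKYLINES ==
[[35,16],[37,0]]
[[35,16],[37,0],[43,16],[45,0]]
[[35,16],[37,0],[43,16],[45,8],[49,0]]
[[17,16],[37,0],[43,16],[45,8],[49,0]]
[[17,16],[37,0],[43,16],[45,8],[49,0]]
[[17,16],[37,0],[43,16],[45,8],[49,0]]
[[17,16],[37,0],[40,8],[43,16],[45,8],[49,0]]
[[17,16],[37,0],[40,8],[43,16],[45,8],[49,0]]
[[17,16],[37,0],[40,8],[43,16],[45,8],[49,0]]
[[17,16],[37,18],[40,8],[43,16],[45,8],[49,0]]
[[12,3],[17,16],[37,18],[40,8],[43,16],[45,8],[49,0]]
[[7,12],[10,0],[12,3],[17,16],[37,18],[40,8],[43,16],[45,8],[49,0]]
[[7,12],[10,0],[12,3],[17,16],[37,18],[40,8],[43,16],[45,8],[49,0]]
[[7,12],[10,0],[12,3],[17,16],[37,18],[40,8],[43,16],[45,8],[49,0]]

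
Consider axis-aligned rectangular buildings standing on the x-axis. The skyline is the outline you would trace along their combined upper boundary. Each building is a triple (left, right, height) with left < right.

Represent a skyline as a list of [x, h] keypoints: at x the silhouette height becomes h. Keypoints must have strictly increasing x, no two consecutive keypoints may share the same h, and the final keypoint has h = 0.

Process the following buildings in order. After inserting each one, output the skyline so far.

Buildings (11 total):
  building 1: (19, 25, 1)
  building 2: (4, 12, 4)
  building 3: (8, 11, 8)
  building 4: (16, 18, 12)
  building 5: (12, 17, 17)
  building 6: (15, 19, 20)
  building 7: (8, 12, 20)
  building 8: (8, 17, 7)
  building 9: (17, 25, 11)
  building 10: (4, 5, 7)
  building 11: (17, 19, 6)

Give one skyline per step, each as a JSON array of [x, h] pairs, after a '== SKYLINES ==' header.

== SKYLINES ==
[[19,1],[25,0]]
[[4,4],[12,0],[19,1],[25,0]]
[[4,4],[8,8],[11,4],[12,0],[19,1],[25,0]]
[[4,4],[8,8],[11,4],[12,0],[16,12],[18,0],[19,1],[25,0]]
[[4,4],[8,8],[11,4],[12,17],[17,12],[18,0],[19,1],[25,0]]
[[4,4],[8,8],[11,4],[12,17],[15,20],[19,1],[25,0]]
[[4,4],[8,20],[12,17],[15,20],[19,1],[25,0]]
[[4,4],[8,20],[12,17],[15,20],[19,1],[25,0]]
[[4,4],[8,20],[12,17],[15,20],[19,11],[25,0]]
[[4,7],[5,4],[8,20],[12,17],[15,20],[19,11],[25,0]]
[[4,7],[5,4],[8,20],[12,17],[15,20],[19,11],[25,0]]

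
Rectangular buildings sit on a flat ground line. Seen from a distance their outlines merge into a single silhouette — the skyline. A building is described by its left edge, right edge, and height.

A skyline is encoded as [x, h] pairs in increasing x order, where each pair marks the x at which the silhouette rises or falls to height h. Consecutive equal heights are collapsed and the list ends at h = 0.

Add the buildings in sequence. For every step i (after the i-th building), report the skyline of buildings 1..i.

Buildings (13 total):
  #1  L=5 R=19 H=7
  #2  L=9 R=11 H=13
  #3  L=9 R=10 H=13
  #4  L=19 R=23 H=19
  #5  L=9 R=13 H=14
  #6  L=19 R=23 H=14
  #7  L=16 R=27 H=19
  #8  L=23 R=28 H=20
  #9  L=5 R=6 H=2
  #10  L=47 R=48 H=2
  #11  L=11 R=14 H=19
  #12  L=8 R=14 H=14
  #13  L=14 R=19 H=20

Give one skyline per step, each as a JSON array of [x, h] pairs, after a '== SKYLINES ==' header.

== SKYLINES ==
[[5,7],[19,0]]
[[5,7],[9,13],[11,7],[19,0]]
[[5,7],[9,13],[11,7],[19,0]]
[[5,7],[9,13],[11,7],[19,19],[23,0]]
[[5,7],[9,14],[13,7],[19,19],[23,0]]
[[5,7],[9,14],[13,7],[19,19],[23,0]]
[[5,7],[9,14],[13,7],[16,19],[27,0]]
[[5,7],[9,14],[13,7],[16,19],[23,20],[28,0]]
[[5,7],[9,14],[13,7],[16,19],[23,20],[28,0]]
[[5,7],[9,14],[13,7],[16,19],[23,20],[28,0],[47,2],[48,0]]
[[5,7],[9,14],[11,19],[14,7],[16,19],[23,20],[28,0],[47,2],[48,0]]
[[5,7],[8,14],[11,19],[14,7],[16,19],[23,20],[28,0],[47,2],[48,0]]
[[5,7],[8,14],[11,19],[14,20],[19,19],[23,20],[28,0],[47,2],[48,0]]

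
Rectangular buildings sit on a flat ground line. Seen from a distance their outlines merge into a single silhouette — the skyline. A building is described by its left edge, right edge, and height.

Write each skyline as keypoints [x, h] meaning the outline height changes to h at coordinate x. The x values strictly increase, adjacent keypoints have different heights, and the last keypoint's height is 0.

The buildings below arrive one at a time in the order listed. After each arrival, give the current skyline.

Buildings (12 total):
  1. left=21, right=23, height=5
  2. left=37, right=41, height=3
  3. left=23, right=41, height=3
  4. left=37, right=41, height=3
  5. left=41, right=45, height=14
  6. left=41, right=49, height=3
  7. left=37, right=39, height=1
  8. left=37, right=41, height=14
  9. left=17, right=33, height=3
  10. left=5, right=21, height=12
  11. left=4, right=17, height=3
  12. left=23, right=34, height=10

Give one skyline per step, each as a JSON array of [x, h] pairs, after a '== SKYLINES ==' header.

== SKYLINES ==
[[21,5],[23,0]]
[[21,5],[23,0],[37,3],[41,0]]
[[21,5],[23,3],[41,0]]
[[21,5],[23,3],[41,0]]
[[21,5],[23,3],[41,14],[45,0]]
[[21,5],[23,3],[41,14],[45,3],[49,0]]
[[21,5],[23,3],[41,14],[45,3],[49,0]]
[[21,5],[23,3],[37,14],[45,3],[49,0]]
[[17,3],[21,5],[23,3],[37,14],[45,3],[49,0]]
[[5,12],[21,5],[23,3],[37,14],[45,3],[49,0]]
[[4,3],[5,12],[21,5],[23,3],[37,14],[45,3],[49,0]]
[[4,3],[5,12],[21,5],[23,10],[34,3],[37,14],[45,3],[49,0]]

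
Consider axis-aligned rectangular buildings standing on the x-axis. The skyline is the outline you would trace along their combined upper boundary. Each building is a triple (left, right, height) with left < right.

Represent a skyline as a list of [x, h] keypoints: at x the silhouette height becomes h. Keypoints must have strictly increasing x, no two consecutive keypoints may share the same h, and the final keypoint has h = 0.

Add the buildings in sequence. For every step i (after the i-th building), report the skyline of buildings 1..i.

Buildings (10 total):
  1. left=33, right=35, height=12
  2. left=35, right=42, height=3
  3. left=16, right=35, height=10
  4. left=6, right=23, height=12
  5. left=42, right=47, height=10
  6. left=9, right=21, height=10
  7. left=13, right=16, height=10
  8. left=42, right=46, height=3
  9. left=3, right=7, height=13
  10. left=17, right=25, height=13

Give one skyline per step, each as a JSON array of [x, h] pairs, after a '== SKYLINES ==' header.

== SKYLINES ==
[[33,12],[35,0]]
[[33,12],[35,3],[42,0]]
[[16,10],[33,12],[35,3],[42,0]]
[[6,12],[23,10],[33,12],[35,3],[42,0]]
[[6,12],[23,10],[33,12],[35,3],[42,10],[47,0]]
[[6,12],[23,10],[33,12],[35,3],[42,10],[47,0]]
[[6,12],[23,10],[33,12],[35,3],[42,10],[47,0]]
[[6,12],[23,10],[33,12],[35,3],[42,10],[47,0]]
[[3,13],[7,12],[23,10],[33,12],[35,3],[42,10],[47,0]]
[[3,13],[7,12],[17,13],[25,10],[33,12],[35,3],[42,10],[47,0]]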